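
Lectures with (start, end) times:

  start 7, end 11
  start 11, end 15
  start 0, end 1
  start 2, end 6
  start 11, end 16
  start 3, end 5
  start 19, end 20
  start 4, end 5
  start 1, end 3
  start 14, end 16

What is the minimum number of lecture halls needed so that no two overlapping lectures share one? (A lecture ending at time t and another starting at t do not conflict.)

Events (time:±→running): 0:+→1 1:-→0 1:+→1 2:+→2 3:-→1 3:+→2 4:+→3 … peak 3.

3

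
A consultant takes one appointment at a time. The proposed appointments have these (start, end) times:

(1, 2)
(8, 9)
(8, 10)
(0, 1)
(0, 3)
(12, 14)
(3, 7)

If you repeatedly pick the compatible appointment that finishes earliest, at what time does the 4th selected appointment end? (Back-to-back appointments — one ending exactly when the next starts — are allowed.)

9

By end time: (0,1), (1,2), (0,3), (3,7), (8,9), (8,10), (12,14).
Pick (0,1); next start ≥ 1 → (1,2); next start ≥ 2 → (3,7); next start ≥ 7 → (8,9); next start ≥ 9 → (12,14).
Selected: (0,1) (1,2) (3,7) (8,9) (12,14)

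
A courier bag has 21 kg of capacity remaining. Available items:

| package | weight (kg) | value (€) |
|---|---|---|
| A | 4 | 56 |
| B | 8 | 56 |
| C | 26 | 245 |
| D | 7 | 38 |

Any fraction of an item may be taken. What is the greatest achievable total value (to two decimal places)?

216.19

Greedy by value/weight ratio, highest first.
Order: A (56/4=14.00) > C (245/26=9.42) > B (56/8=7.00) > D (38/7=5.43)
Fill: take A (4 @ 56) → take 17/26 of C → 160.19; 21/21 used.
Total value = 216.19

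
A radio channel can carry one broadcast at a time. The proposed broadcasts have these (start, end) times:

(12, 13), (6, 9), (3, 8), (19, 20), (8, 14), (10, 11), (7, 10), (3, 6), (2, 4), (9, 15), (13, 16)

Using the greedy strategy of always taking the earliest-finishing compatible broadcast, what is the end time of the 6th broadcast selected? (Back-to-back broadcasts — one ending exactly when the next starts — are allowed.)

20

By end time: (2,4), (3,6), (3,8), (6,9), (7,10), (10,11), (12,13), (8,14), (9,15), (13,16), (19,20).
Pick (2,4); next start ≥ 4 → (6,9); next start ≥ 9 → (10,11); next start ≥ 11 → (12,13); next start ≥ 13 → (13,16); next start ≥ 16 → (19,20).
Selected: (2,4) (6,9) (10,11) (12,13) (13,16) (19,20)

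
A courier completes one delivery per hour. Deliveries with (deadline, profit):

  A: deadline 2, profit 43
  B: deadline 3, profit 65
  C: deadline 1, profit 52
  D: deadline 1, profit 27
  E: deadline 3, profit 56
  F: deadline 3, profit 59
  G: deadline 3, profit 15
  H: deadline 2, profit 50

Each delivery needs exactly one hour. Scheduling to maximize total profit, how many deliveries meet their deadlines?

3

Take jobs in profit order; each goes to the latest open slot no later than its deadline.
Profit order: B=65 F=59 E=56 C=52 H=50 A=43 D=27 G=15
Assign: B→slot 3, F→slot 2, E→slot 1, C skipped, H skipped, A skipped, D skipped, G skipped.
Slots: [1:E] [2:F] [3:B]
3 of 8 scheduled.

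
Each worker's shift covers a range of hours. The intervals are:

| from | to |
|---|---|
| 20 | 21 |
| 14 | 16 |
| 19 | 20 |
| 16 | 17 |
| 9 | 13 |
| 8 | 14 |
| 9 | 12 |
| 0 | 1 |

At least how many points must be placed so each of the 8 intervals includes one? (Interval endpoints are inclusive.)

4

Sort by right endpoint; whenever an interval is uncovered, place a point at its right end.
By right end: [0,1]  [9,12]  [9,13]  [8,14]  [14,16]  [16,17]  [19,20]  [20,21]
[0,1] uncovered → point at 1; [9,12] uncovered → point at 12; [14,16] uncovered → point at 16; [19,20] uncovered → point at 20.
Points: 1, 12, 16, 20 (4 total).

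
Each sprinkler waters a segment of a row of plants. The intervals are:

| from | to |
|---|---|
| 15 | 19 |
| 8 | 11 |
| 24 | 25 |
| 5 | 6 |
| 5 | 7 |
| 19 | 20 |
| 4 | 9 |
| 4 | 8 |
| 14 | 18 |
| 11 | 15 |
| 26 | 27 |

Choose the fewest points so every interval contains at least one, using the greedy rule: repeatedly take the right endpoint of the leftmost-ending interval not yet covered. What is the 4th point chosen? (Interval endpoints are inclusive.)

Sorted: [5,6] [5,7] [4,8] [4,9] [8,11] [11,15] [14,18] [15,19] [19,20] [24,25] [26,27]
{[5,6],[5,7],[4,8],[4,9]} hit by 6; {[8,11],[11,15]} hit by 11; {[14,18],[15,19]} hit by 18; {[19,20]} hit by 20; {[24,25]} hit by 25; {[26,27]} hit by 27.
Points: 6, 11, 18, 20, 25, 27 (6 total).

20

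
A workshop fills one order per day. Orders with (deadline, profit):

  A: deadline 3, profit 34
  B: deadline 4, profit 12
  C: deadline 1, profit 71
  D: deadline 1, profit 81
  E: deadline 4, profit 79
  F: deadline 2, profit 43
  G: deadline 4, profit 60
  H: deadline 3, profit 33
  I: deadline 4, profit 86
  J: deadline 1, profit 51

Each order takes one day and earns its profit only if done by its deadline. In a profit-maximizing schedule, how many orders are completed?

Take jobs in profit order; each goes to the latest open slot no later than its deadline.
Profit order: I=86 D=81 E=79 C=71 G=60 J=51 F=43 A=34 H=33 B=12
Assign: I→slot 4, D→slot 1, E→slot 3, C skipped, G→slot 2, J skipped, F skipped, A skipped, H skipped, B skipped.
Slots: [1:D] [2:G] [3:E] [4:I]
4 of 10 scheduled.

4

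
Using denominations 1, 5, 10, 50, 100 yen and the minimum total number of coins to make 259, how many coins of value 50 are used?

Greedy: take as many of the largest coin as possible, then repeat with the remainder.
259 − 2×100→59 − 1×50→9 − 1×5→4 − 4×1→0
Count of 50: 1

1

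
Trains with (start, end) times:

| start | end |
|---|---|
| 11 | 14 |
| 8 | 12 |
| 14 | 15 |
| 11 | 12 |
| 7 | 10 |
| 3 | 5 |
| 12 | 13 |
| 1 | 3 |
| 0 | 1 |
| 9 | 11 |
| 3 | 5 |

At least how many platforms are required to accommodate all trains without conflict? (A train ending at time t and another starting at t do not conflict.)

3

starts: [0, 1, 3, 3, 7, 8, 9, 11, 11, 12, 14]
ends:   [1, 3, 5, 5, 10, 11, 12, 12, 13, 14, 15]
s0→1 e1→0 s1→1 e3→0 s3→1 s3→2 e5→1 e5→0 s7→1 s8→2 s9→3  — peak 3.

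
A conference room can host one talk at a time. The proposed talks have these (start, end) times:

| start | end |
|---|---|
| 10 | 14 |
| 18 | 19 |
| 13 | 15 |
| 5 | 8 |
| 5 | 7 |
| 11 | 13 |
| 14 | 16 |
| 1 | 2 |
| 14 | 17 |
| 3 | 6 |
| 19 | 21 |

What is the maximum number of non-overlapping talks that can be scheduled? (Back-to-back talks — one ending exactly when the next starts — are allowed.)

6

By end time: (1,2), (3,6), (5,7), (5,8), (11,13), (10,14), (13,15), (14,16), (14,17), (18,19), (19,21).
Pick (1,2); next start ≥ 2 → (3,6); next start ≥ 6 → (11,13); next start ≥ 13 → (13,15); next start ≥ 15 → (18,19); next start ≥ 19 → (19,21).
Selected 6 talks.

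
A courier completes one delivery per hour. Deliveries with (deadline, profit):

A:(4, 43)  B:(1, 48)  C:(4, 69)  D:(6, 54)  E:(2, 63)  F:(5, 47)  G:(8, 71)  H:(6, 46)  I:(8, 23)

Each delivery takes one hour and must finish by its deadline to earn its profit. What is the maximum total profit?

Sort by profit descending; place each in the latest free slot ≤ its deadline.
Profit order: G=71 C=69 E=63 D=54 B=48 F=47 H=46 A=43 I=23
Assign: G→slot 8, C→slot 4, E→slot 2, D→slot 6, B→slot 1, F→slot 5, H→slot 3, A skipped, I→slot 7.
Slots: [1:B] [2:E] [3:H] [4:C] [5:F] [6:D] [7:I] [8:G]
Profit = 48 + 63 + 46 + 69 + 47 + 54 + 23 + 71 = 421

421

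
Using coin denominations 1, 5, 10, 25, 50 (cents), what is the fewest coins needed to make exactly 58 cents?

5

58 = 1×50 + 1×5 + 3×1
Total coins = 1 + 1 + 3 = 5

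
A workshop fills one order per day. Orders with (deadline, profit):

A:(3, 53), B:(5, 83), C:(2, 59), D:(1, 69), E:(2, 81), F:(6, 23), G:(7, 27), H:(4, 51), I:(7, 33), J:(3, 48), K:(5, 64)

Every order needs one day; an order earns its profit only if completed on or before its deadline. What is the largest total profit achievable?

410

By profit: B(d5,83), E(d2,81), D(d1,69), K(d5,64), C(d2,59), A(d3,53), H(d4,51), J(d3,48), I(d7,33), G(d7,27), F(d6,23)
B→slot 5; E→slot 2; D→slot 1; K→slot 4; C skipped; A→slot 3; H skipped; J skipped; I→slot 7; G→slot 6; F skipped.
Profit = 69 + 81 + 53 + 64 + 83 + 27 + 33 = 410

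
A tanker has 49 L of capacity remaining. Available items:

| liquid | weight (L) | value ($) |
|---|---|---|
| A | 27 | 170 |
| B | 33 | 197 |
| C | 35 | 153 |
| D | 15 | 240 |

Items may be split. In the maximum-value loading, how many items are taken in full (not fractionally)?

Ratios (sorted): D 16.00, A 6.30, B 5.97, C 4.37
take D (15 @ 240); take A (27 @ 170); take 7/33 of B → 41.79. Capacity used 49/49.
2 item(s) taken whole; one partial (take 7/33 of B).

2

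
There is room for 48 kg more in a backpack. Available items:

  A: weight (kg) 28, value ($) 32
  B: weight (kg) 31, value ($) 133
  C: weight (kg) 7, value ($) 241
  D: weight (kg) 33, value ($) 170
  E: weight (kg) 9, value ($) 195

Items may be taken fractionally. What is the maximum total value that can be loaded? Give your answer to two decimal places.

Sort by value per unit weight and fill in that order.
Ratios (sorted): C 34.43, E 21.67, D 5.15, B 4.29, A 1.14
take C (7 @ 241); take E (9 @ 195); take 32/33 of D → 164.85. Capacity used 48/48.
Total value = 600.85

600.85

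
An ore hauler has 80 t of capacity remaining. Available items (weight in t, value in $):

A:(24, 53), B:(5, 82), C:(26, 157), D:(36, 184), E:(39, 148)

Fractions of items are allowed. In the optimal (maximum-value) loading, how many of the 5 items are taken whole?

3

Ratios (sorted): B 16.40, C 6.04, D 5.11, E 3.79, A 2.21
take B (5 @ 82); take C (26 @ 157); take D (36 @ 184); take 13/39 of E → 49.33. Capacity used 80/80.
3 item(s) taken whole; one partial (take 13/39 of E).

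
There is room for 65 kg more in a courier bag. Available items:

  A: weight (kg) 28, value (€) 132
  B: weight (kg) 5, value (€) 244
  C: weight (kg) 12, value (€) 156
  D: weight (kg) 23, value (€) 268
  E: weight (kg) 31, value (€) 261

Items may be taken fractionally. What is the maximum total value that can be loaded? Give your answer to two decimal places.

Sort by value per unit weight and fill in that order.
Order: B (244/5=48.80) > C (156/12=13.00) > D (268/23=11.65) > E (261/31=8.42) > A (132/28=4.71)
Fill: take B (5 @ 244) → take C (12 @ 156) → take D (23 @ 268) → take 25/31 of E → 210.48; 65/65 used.
Total value = 878.48

878.48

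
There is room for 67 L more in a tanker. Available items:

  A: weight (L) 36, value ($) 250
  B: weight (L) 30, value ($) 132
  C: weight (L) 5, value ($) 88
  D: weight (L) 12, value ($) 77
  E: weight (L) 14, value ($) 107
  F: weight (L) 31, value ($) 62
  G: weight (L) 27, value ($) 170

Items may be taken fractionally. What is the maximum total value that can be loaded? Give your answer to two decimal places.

Sort by value per unit weight and fill in that order.
Ratios (sorted): C 17.60, E 7.64, A 6.94, D 6.42, G 6.30, B 4.40, F 2.00
take C (5 @ 88); take E (14 @ 107); take A (36 @ 250); take D (12 @ 77). Capacity used 67/67.
Total value = 522.00

522.00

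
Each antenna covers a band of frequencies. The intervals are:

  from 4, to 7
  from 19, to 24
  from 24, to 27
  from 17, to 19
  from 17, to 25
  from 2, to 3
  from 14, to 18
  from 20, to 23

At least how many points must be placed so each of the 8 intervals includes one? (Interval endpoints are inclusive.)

5

Process intervals by earliest right end; each time one isn't hit yet, stab at its right endpoint.
By right end: [2,3]  [4,7]  [14,18]  [17,19]  [20,23]  [19,24]  [17,25]  [24,27]
[2,3] uncovered → point at 3; [4,7] uncovered → point at 7; [14,18] uncovered → point at 18; [20,23] uncovered → point at 23; [24,27] uncovered → point at 27.
Points: 3, 7, 18, 23, 27 (5 total).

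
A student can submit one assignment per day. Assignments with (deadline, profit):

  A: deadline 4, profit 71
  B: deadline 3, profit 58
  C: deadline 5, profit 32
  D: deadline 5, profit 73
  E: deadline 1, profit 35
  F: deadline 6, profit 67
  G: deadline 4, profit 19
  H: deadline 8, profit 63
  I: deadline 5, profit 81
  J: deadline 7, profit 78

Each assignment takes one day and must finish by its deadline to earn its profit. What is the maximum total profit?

526

By profit: I(d5,81), J(d7,78), D(d5,73), A(d4,71), F(d6,67), H(d8,63), B(d3,58), E(d1,35), C(d5,32), G(d4,19)
I→slot 5; J→slot 7; D→slot 4; A→slot 3; F→slot 6; H→slot 8; B→slot 2; E→slot 1; C skipped; G skipped.
Profit = 35 + 58 + 71 + 73 + 81 + 67 + 78 + 63 = 526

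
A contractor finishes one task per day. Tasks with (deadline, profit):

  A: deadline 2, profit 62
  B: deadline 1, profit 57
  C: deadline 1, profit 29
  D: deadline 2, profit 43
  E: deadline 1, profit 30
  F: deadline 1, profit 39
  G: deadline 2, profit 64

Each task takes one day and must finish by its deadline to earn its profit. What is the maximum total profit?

126

Sort by profit descending; place each in the latest free slot ≤ its deadline.
Profit order: G=64 A=62 B=57 D=43 F=39 E=30 C=29
Assign: G→slot 2, A→slot 1, B skipped, D skipped, F skipped, E skipped, C skipped.
Slots: [1:A] [2:G]
Profit = 62 + 64 = 126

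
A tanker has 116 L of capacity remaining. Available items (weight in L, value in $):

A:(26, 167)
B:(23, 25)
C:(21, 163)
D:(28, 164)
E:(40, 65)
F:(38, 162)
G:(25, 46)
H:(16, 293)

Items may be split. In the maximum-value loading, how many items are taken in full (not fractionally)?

4

Greedy by value/weight ratio, highest first.
Order: H (293/16=18.31) > C (163/21=7.76) > A (167/26=6.42) > D (164/28=5.86) > F (162/38=4.26) > G (46/25=1.84) > E (65/40=1.62) > B (25/23=1.09)
Fill: take H (16 @ 293) → take C (21 @ 163) → take A (26 @ 167) → take D (28 @ 164) → take 25/38 of F → 106.58; 116/116 used.
4 item(s) taken whole; one partial (take 25/38 of F).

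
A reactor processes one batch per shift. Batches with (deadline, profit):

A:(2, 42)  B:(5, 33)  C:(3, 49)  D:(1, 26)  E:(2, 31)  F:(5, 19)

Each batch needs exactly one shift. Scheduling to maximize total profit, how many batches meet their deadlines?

Take jobs in profit order; each goes to the latest open slot no later than its deadline.
Profit order: C=49 A=42 B=33 E=31 D=26 F=19
Assign: C→slot 3, A→slot 2, B→slot 5, E→slot 1, D skipped, F→slot 4.
Slots: [1:E] [2:A] [3:C] [4:F] [5:B]
5 of 6 scheduled.

5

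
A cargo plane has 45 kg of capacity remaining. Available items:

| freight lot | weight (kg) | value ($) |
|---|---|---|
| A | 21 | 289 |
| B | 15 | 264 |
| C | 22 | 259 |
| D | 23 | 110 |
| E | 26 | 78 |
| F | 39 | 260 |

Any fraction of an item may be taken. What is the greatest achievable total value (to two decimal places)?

658.95

Greedy by value/weight ratio, highest first.
Order: B (264/15=17.60) > A (289/21=13.76) > C (259/22=11.77) > F (260/39=6.67) > D (110/23=4.78) > E (78/26=3.00)
Fill: take B (15 @ 264) → take A (21 @ 289) → take 9/22 of C → 105.95; 45/45 used.
Total value = 658.95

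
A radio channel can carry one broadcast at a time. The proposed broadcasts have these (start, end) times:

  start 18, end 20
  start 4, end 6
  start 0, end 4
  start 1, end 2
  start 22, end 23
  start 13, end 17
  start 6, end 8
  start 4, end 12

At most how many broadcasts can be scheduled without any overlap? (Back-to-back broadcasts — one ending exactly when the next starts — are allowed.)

6

Greedy by earliest finish: after sorting by end time, pick each interval compatible with the last pick.
By end time: (1,2), (0,4), (4,6), (6,8), (4,12), (13,17), (18,20), (22,23).
Pick (1,2); next start ≥ 2 → (4,6); next start ≥ 6 → (6,8); next start ≥ 8 → (13,17); next start ≥ 17 → (18,20); next start ≥ 20 → (22,23).
Selected 6 broadcasts.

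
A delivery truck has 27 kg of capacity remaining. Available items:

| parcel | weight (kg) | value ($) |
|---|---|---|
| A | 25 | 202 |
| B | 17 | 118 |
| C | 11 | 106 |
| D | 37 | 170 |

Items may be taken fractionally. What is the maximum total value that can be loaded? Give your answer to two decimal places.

235.28

Order: C (106/11=9.64) > A (202/25=8.08) > B (118/17=6.94) > D (170/37=4.59)
Fill: take C (11 @ 106) → take 16/25 of A → 129.28; 27/27 used.
Total value = 235.28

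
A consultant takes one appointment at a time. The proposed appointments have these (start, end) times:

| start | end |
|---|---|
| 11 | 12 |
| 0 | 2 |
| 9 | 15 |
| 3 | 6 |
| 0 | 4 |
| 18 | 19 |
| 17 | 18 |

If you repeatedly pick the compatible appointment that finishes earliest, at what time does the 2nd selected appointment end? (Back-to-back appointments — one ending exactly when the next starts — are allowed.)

6

Order by finish time; keep every interval that doesn't clash with the previous kept one.
Sorted by end: (0,2)  (0,4)  (3,6)  (11,12)  (9,15)  (17,18)  (18,19)
take (0,2); skip (0,4); take (3,6); take (11,12); take (17,18); take (18,19).
Selected: (0,2) (3,6) (11,12) (17,18) (18,19)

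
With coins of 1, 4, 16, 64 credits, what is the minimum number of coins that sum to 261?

261 − 4×64→5 − 1×4→1 − 1×1→0
Total coins = 4 + 1 + 1 = 6

6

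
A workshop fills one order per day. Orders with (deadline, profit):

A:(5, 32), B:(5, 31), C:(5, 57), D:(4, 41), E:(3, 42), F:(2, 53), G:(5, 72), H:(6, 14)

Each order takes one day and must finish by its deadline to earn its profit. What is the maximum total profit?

Sort by profit descending; place each in the latest free slot ≤ its deadline.
By profit: G(d5,72), C(d5,57), F(d2,53), E(d3,42), D(d4,41), A(d5,32), B(d5,31), H(d6,14)
G→slot 5; C→slot 4; F→slot 2; E→slot 3; D→slot 1; A skipped; B skipped; H→slot 6.
Profit = 41 + 53 + 42 + 57 + 72 + 14 = 279

279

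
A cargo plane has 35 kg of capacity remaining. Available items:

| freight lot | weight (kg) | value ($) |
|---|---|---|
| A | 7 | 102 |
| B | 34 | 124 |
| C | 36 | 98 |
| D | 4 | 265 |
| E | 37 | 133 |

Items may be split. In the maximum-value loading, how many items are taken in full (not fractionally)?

Ratios (sorted): D 66.25, A 14.57, B 3.65, E 3.59, C 2.72
take D (4 @ 265); take A (7 @ 102); take 24/34 of B → 87.53. Capacity used 35/35.
2 item(s) taken whole; one partial (take 24/34 of B).

2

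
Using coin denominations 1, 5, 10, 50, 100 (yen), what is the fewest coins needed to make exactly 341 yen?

341 = 3×100 + 4×10 + 1×1
Total coins = 3 + 4 + 1 = 8

8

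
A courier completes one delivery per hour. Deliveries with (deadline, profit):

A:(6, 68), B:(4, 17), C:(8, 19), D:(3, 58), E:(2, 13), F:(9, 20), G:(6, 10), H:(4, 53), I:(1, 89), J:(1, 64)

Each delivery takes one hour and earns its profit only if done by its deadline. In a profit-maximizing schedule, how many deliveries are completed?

8

Profit order: I=89 A=68 J=64 D=58 H=53 F=20 C=19 B=17 E=13 G=10
Assign: I→slot 1, A→slot 6, J skipped, D→slot 3, H→slot 4, F→slot 9, C→slot 8, B→slot 2, E skipped, G→slot 5.
Slots: [1:I] [2:B] [3:D] [4:H] [5:G] [6:A] [8:C] [9:F]
8 of 10 scheduled.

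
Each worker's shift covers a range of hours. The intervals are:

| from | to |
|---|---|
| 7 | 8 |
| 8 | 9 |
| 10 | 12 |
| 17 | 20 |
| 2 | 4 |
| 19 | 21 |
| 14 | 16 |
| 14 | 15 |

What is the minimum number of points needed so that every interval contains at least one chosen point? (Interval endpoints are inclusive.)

By right end: [2,4]  [7,8]  [8,9]  [10,12]  [14,15]  [14,16]  [17,20]  [19,21]
[2,4] uncovered → point at 4; [7,8] uncovered → point at 8; [10,12] uncovered → point at 12; [14,15] uncovered → point at 15; [17,20] uncovered → point at 20.
Points: 4, 8, 12, 15, 20 (5 total).

5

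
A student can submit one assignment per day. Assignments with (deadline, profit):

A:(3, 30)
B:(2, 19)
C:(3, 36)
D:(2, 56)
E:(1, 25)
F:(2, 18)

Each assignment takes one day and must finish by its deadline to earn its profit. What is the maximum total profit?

122

Take jobs in profit order; each goes to the latest open slot no later than its deadline.
Profit order: D=56 C=36 A=30 E=25 B=19 F=18
Assign: D→slot 2, C→slot 3, A→slot 1, E skipped, B skipped, F skipped.
Slots: [1:A] [2:D] [3:C]
Profit = 30 + 56 + 36 = 122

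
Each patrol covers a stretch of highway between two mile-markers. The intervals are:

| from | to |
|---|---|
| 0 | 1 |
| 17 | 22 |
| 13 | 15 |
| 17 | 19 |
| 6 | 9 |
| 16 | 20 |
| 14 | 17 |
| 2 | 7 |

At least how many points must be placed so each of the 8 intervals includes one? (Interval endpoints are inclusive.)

Sort by right endpoint; whenever an interval is uncovered, place a point at its right end.
Sorted: [0,1] [2,7] [6,9] [13,15] [14,17] [17,19] [16,20] [17,22]
{[0,1]} hit by 1; {[2,7],[6,9]} hit by 7; {[13,15],[14,17]} hit by 15; {[17,19],[16,20],[17,22]} hit by 19.
Points: 1, 7, 15, 19 (4 total).

4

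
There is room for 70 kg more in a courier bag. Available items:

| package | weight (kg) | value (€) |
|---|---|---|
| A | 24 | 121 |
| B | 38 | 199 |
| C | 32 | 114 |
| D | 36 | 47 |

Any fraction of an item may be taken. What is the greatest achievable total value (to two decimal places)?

Ratios (sorted): B 5.24, A 5.04, C 3.56, D 1.31
take B (38 @ 199); take A (24 @ 121); take 8/32 of C → 28.50. Capacity used 70/70.
Total value = 348.50

348.50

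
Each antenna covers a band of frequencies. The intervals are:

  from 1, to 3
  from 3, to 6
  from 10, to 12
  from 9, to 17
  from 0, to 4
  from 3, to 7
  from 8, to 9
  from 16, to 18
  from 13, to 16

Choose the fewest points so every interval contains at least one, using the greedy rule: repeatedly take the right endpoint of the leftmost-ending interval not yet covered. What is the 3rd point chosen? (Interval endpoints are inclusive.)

Process intervals by earliest right end; each time one isn't hit yet, stab at its right endpoint.
Sorted: [1,3] [0,4] [3,6] [3,7] [8,9] [10,12] [13,16] [9,17] [16,18]
{[1,3],[0,4],[3,6],[3,7]} hit by 3; {[8,9]} hit by 9; {[10,12]} hit by 12; {[13,16],[9,17],[16,18]} hit by 16.
Points: 3, 9, 12, 16 (4 total).

12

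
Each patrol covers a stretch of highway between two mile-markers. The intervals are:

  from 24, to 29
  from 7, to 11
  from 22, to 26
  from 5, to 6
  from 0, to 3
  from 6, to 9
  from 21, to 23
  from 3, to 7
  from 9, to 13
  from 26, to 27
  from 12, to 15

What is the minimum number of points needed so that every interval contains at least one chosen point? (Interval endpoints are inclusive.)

6

Process intervals by earliest right end; each time one isn't hit yet, stab at its right endpoint.
Sorted: [0,3] [5,6] [3,7] [6,9] [7,11] [9,13] [12,15] [21,23] [22,26] [26,27] [24,29]
{[0,3]} hit by 3; {[5,6],[3,7],[6,9]} hit by 6; {[7,11],[9,13]} hit by 11; {[12,15]} hit by 15; {[21,23],[22,26]} hit by 23; {[26,27],[24,29]} hit by 27.
Points: 3, 6, 11, 15, 23, 27 (6 total).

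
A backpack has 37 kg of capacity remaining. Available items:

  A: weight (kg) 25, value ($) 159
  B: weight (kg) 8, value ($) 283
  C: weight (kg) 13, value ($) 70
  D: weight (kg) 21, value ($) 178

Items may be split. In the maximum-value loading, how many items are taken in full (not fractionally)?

2

Sort by value per unit weight and fill in that order.
Order: B (283/8=35.38) > D (178/21=8.48) > A (159/25=6.36) > C (70/13=5.38)
Fill: take B (8 @ 283) → take D (21 @ 178) → take 8/25 of A → 50.88; 37/37 used.
2 item(s) taken whole; one partial (take 8/25 of A).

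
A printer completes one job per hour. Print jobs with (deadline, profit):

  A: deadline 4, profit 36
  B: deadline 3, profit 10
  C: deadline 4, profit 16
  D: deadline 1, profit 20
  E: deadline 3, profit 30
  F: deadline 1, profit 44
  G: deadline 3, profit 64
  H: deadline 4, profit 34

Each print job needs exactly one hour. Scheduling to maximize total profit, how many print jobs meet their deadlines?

By profit: G(d3,64), F(d1,44), A(d4,36), H(d4,34), E(d3,30), D(d1,20), C(d4,16), B(d3,10)
G→slot 3; F→slot 1; A→slot 4; H→slot 2; E skipped; D skipped; C skipped; B skipped.
4 of 8 scheduled.

4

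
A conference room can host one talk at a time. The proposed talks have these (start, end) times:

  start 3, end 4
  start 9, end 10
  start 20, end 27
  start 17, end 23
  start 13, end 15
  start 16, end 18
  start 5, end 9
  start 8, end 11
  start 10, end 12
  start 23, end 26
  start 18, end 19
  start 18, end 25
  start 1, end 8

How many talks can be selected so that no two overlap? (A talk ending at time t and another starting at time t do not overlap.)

Sort by end time and greedily take each interval whose start is ≥ the last chosen end.
Sorted by end: (3,4)  (1,8)  (5,9)  (9,10)  (8,11)  (10,12)  (13,15)  (16,18)  (18,19)  (17,23)  (18,25)  (23,26)  (20,27)
take (3,4); take (5,9); take (9,10); take (10,12); take (13,15); take (16,18); take (18,19); take (23,26); skip (20,27).
Selected 8 talks.

8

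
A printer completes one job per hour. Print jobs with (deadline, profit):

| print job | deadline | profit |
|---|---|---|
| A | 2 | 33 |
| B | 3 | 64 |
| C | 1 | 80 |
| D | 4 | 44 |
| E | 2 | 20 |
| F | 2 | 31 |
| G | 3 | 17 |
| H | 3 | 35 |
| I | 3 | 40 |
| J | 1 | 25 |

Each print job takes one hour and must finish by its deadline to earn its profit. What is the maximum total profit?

Take jobs in profit order; each goes to the latest open slot no later than its deadline.
Profit order: C=80 B=64 D=44 I=40 H=35 A=33 F=31 J=25 E=20 G=17
Assign: C→slot 1, B→slot 3, D→slot 4, I→slot 2, H skipped, A skipped, F skipped, J skipped, E skipped, G skipped.
Slots: [1:C] [2:I] [3:B] [4:D]
Profit = 80 + 40 + 64 + 44 = 228

228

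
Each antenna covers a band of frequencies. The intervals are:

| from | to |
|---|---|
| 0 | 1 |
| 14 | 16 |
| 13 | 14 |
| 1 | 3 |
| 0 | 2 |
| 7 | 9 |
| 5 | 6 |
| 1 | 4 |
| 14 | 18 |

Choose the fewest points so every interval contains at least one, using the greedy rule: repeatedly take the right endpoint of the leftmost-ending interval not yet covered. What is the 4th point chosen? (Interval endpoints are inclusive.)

14

By right end: [0,1]  [0,2]  [1,3]  [1,4]  [5,6]  [7,9]  [13,14]  [14,16]  [14,18]
[0,1] uncovered → point at 1; [5,6] uncovered → point at 6; [7,9] uncovered → point at 9; [13,14] uncovered → point at 14.
Points: 1, 6, 9, 14 (4 total).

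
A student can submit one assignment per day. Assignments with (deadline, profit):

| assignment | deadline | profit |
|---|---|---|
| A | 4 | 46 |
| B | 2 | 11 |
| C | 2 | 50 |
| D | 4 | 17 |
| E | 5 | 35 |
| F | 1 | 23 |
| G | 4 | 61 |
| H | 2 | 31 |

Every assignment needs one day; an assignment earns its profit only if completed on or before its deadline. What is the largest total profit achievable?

Profit order: G=61 C=50 A=46 E=35 H=31 F=23 D=17 B=11
Assign: G→slot 4, C→slot 2, A→slot 3, E→slot 5, H→slot 1, F skipped, D skipped, B skipped.
Slots: [1:H] [2:C] [3:A] [4:G] [5:E]
Profit = 31 + 50 + 46 + 61 + 35 = 223

223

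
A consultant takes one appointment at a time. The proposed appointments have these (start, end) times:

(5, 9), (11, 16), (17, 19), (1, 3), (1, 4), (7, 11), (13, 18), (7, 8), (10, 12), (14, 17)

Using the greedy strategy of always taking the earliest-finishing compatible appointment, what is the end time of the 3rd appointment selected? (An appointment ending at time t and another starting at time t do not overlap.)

12

Sort by end time and greedily take each interval whose start is ≥ the last chosen end.
Sorted by end: (1,3)  (1,4)  (7,8)  (5,9)  (7,11)  (10,12)  (11,16)  (14,17)  (13,18)  (17,19)
take (1,3); take (7,8); take (10,12); take (14,17); take (17,19).
Selected: (1,3) (7,8) (10,12) (14,17) (17,19)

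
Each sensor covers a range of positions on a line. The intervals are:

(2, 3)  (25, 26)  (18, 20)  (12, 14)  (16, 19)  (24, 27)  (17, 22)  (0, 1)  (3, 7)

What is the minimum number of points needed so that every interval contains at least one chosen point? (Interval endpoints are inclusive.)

Sort by right endpoint; whenever an interval is uncovered, place a point at its right end.
Sorted: [0,1] [2,3] [3,7] [12,14] [16,19] [18,20] [17,22] [25,26] [24,27]
{[0,1]} hit by 1; {[2,3],[3,7]} hit by 3; {[12,14]} hit by 14; {[16,19],[18,20],[17,22]} hit by 19; {[25,26],[24,27]} hit by 26.
Points: 1, 3, 14, 19, 26 (5 total).

5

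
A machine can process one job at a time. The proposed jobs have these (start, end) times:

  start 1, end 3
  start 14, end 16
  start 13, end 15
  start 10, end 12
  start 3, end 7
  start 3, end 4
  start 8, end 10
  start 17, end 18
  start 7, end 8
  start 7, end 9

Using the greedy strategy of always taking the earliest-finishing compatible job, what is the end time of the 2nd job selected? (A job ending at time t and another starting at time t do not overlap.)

Greedy by earliest finish: after sorting by end time, pick each interval compatible with the last pick.
By end time: (1,3), (3,4), (3,7), (7,8), (7,9), (8,10), (10,12), (13,15), (14,16), (17,18).
Pick (1,3); next start ≥ 3 → (3,4); next start ≥ 4 → (7,8); next start ≥ 8 → (8,10); next start ≥ 10 → (10,12); next start ≥ 12 → (13,15); next start ≥ 15 → (17,18).
Selected: (1,3) (3,4) (7,8) (8,10) (10,12) (13,15) (17,18)

4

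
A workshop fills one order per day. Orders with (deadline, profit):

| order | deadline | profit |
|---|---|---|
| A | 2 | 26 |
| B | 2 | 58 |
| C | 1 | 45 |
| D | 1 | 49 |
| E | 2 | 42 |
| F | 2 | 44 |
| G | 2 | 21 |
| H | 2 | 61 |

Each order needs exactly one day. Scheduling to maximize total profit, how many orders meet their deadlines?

2

By profit: H(d2,61), B(d2,58), D(d1,49), C(d1,45), F(d2,44), E(d2,42), A(d2,26), G(d2,21)
H→slot 2; B→slot 1; D skipped; C skipped; F skipped; E skipped; A skipped; G skipped.
2 of 8 scheduled.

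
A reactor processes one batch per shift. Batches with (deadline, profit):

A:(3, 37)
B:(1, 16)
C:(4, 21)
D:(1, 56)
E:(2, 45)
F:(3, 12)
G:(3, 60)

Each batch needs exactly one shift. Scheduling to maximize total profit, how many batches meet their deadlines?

4

Profit order: G=60 D=56 E=45 A=37 C=21 B=16 F=12
Assign: G→slot 3, D→slot 1, E→slot 2, A skipped, C→slot 4, B skipped, F skipped.
Slots: [1:D] [2:E] [3:G] [4:C]
4 of 7 scheduled.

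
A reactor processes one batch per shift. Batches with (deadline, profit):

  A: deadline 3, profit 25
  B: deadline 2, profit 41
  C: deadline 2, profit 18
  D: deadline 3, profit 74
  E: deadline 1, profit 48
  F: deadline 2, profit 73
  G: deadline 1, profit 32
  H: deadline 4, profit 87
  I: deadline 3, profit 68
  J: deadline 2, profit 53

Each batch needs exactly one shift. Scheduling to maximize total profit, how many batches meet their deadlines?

Sort by profit descending; place each in the latest free slot ≤ its deadline.
By profit: H(d4,87), D(d3,74), F(d2,73), I(d3,68), J(d2,53), E(d1,48), B(d2,41), G(d1,32), A(d3,25), C(d2,18)
H→slot 4; D→slot 3; F→slot 2; I→slot 1; J skipped; E skipped; B skipped; G skipped; A skipped; C skipped.
4 of 10 scheduled.

4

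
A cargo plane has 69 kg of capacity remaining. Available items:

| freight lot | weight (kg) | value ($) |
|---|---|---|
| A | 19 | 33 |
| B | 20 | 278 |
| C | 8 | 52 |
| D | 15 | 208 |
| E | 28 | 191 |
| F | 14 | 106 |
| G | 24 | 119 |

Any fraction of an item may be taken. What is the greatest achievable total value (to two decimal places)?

Greedy by value/weight ratio, highest first.
Order: B (278/20=13.90) > D (208/15=13.87) > F (106/14=7.57) > E (191/28=6.82) > C (52/8=6.50) > G (119/24=4.96) > A (33/19=1.74)
Fill: take B (20 @ 278) → take D (15 @ 208) → take F (14 @ 106) → take 20/28 of E → 136.43; 69/69 used.
Total value = 728.43

728.43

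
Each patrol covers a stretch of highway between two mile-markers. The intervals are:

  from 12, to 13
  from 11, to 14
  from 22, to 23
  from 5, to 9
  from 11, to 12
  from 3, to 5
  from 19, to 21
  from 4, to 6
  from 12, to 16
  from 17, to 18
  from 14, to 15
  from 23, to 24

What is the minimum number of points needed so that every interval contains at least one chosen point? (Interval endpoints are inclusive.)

6

Sort by right endpoint; whenever an interval is uncovered, place a point at its right end.
By right end: [3,5]  [4,6]  [5,9]  [11,12]  [12,13]  [11,14]  [14,15]  [12,16]  [17,18]  [19,21]  [22,23]  [23,24]
[3,5] uncovered → point at 5; [11,12] uncovered → point at 12; [14,15] uncovered → point at 15; [17,18] uncovered → point at 18; [19,21] uncovered → point at 21; [22,23] uncovered → point at 23.
Points: 5, 12, 15, 18, 21, 23 (6 total).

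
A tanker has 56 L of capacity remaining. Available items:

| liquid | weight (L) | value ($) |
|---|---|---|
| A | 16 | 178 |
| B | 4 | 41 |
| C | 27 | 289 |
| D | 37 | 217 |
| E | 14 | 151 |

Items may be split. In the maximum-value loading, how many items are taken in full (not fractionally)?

2

Sort by value per unit weight and fill in that order.
Ratios (sorted): A 11.12, E 10.79, C 10.70, B 10.25, D 5.86
take A (16 @ 178); take E (14 @ 151); take 26/27 of C → 278.30. Capacity used 56/56.
2 item(s) taken whole; one partial (take 26/27 of C).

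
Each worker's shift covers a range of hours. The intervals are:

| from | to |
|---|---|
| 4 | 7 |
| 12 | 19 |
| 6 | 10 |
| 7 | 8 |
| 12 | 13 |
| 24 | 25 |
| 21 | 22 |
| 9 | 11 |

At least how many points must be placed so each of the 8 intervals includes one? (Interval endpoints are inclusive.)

Sort by right endpoint; whenever an interval is uncovered, place a point at its right end.
By right end: [4,7]  [7,8]  [6,10]  [9,11]  [12,13]  [12,19]  [21,22]  [24,25]
[4,7] uncovered → point at 7; [9,11] uncovered → point at 11; [12,13] uncovered → point at 13; [21,22] uncovered → point at 22; [24,25] uncovered → point at 25.
Points: 7, 11, 13, 22, 25 (5 total).

5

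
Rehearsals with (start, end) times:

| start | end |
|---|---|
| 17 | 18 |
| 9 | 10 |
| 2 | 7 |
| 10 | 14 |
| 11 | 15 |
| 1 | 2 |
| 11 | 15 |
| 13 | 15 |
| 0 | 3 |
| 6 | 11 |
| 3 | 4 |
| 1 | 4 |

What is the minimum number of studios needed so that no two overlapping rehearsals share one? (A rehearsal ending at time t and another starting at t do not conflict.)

4

The answer is the maximum number of intervals overlapping at any instant.
starts: [0, 1, 1, 2, 3, 6, 9, 10, 11, 11, 13, 17]
ends:   [2, 3, 4, 4, 7, 10, 11, 14, 15, 15, 15, 18]
s0→1 s1→2 s1→3 e2→2 s2→3 e3→2 s3→3 e4→2 e4→1 s6→2 e7→1 s9→2 e10→1 s10→2 e11→1 s11→2 s11→3 s13→4  — peak 4.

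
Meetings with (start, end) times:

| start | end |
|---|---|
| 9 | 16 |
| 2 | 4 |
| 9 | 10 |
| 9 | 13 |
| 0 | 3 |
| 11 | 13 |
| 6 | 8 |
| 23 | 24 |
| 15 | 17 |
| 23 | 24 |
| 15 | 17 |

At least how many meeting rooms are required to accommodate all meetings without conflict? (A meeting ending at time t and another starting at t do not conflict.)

3

Count concurrent intervals with a sweep; the peak is the room count.
starts: [0, 2, 6, 9, 9, 9, 11, 15, 15, 23, 23]
ends:   [3, 4, 8, 10, 13, 13, 16, 17, 17, 24, 24]
s0→1 s2→2 e3→1 e4→0 s6→1 e8→0 s9→1 s9→2 s9→3  — peak 3.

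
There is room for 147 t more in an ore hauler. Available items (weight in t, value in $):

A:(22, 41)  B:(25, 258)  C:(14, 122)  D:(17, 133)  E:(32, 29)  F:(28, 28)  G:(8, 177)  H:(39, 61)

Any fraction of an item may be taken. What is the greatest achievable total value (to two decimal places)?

Ratios (sorted): G 22.12, B 10.32, C 8.71, D 7.82, A 1.86, H 1.56, F 1.00, E 0.91
take G (8 @ 177); take B (25 @ 258); take C (14 @ 122); take D (17 @ 133); take A (22 @ 41); take H (39 @ 61); take 22/28 of F → 22.00. Capacity used 147/147.
Total value = 814.00

814.00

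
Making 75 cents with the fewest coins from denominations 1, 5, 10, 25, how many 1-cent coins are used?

75 = 3×25
Count of 1: 0

0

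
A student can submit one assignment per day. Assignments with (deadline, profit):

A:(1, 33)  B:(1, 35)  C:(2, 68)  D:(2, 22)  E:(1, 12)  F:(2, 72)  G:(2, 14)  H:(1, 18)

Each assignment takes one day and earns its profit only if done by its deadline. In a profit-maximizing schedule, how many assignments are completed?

Sort by profit descending; place each in the latest free slot ≤ its deadline.
Profit order: F=72 C=68 B=35 A=33 D=22 H=18 G=14 E=12
Assign: F→slot 2, C→slot 1, B skipped, A skipped, D skipped, H skipped, G skipped, E skipped.
Slots: [1:C] [2:F]
2 of 8 scheduled.

2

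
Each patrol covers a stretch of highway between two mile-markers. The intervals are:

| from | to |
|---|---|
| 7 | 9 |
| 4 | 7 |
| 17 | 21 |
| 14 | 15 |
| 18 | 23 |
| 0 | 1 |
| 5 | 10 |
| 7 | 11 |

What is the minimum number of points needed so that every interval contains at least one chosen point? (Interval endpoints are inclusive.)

By right end: [0,1]  [4,7]  [7,9]  [5,10]  [7,11]  [14,15]  [17,21]  [18,23]
[0,1] uncovered → point at 1; [4,7] uncovered → point at 7; [14,15] uncovered → point at 15; [17,21] uncovered → point at 21.
Points: 1, 7, 15, 21 (4 total).

4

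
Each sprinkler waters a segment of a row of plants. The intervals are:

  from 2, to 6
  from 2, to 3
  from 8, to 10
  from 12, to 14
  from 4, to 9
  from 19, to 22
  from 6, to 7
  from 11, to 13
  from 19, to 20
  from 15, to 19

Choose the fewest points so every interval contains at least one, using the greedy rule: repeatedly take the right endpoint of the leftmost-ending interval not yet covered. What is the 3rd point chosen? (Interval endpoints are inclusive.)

Sort by right endpoint; whenever an interval is uncovered, place a point at its right end.
Sorted: [2,3] [2,6] [6,7] [4,9] [8,10] [11,13] [12,14] [15,19] [19,20] [19,22]
{[2,3],[2,6]} hit by 3; {[6,7],[4,9]} hit by 7; {[8,10]} hit by 10; {[11,13],[12,14]} hit by 13; {[15,19],[19,20],[19,22]} hit by 19.
Points: 3, 7, 10, 13, 19 (5 total).

10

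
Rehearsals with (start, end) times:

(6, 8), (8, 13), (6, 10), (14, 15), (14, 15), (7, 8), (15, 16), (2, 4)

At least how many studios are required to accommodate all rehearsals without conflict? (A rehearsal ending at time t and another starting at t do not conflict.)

3

The answer is the maximum number of intervals overlapping at any instant.
Events (time:±→running): 2:+→1 4:-→0 6:+→1 6:+→2 7:+→3 … peak 3.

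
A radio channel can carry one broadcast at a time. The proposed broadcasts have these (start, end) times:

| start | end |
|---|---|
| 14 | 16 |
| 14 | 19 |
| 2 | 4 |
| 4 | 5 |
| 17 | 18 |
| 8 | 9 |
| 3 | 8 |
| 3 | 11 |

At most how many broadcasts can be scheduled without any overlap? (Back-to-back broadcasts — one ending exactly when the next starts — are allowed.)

Sorted by end: (2,4)  (4,5)  (3,8)  (8,9)  (3,11)  (14,16)  (17,18)  (14,19)
take (2,4); take (4,5); skip (3,8); take (8,9); skip (3,11); take (14,16); take (17,18); skip (14,19).
Selected 5 broadcasts.

5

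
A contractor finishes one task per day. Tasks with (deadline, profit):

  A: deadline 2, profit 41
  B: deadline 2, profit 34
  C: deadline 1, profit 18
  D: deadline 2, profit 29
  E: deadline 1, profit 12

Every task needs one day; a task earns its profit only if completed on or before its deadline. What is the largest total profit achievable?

75

Take jobs in profit order; each goes to the latest open slot no later than its deadline.
By profit: A(d2,41), B(d2,34), D(d2,29), C(d1,18), E(d1,12)
A→slot 2; B→slot 1; D skipped; C skipped; E skipped.
Profit = 34 + 41 = 75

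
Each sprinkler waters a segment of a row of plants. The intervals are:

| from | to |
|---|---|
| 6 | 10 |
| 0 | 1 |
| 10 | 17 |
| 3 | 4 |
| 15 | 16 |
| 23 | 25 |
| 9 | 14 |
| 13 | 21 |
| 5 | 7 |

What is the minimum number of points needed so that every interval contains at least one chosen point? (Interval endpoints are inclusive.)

Sorted: [0,1] [3,4] [5,7] [6,10] [9,14] [15,16] [10,17] [13,21] [23,25]
{[0,1]} hit by 1; {[3,4]} hit by 4; {[5,7],[6,10]} hit by 7; {[9,14]} hit by 14; {[15,16],[10,17],[13,21]} hit by 16; {[23,25]} hit by 25.
Points: 1, 4, 7, 14, 16, 25 (6 total).

6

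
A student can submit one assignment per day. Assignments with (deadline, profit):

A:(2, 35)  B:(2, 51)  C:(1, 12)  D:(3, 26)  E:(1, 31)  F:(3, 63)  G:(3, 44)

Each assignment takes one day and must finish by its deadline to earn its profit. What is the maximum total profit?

158

Sort by profit descending; place each in the latest free slot ≤ its deadline.
Profit order: F=63 B=51 G=44 A=35 E=31 D=26 C=12
Assign: F→slot 3, B→slot 2, G→slot 1, A skipped, E skipped, D skipped, C skipped.
Slots: [1:G] [2:B] [3:F]
Profit = 44 + 51 + 63 = 158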